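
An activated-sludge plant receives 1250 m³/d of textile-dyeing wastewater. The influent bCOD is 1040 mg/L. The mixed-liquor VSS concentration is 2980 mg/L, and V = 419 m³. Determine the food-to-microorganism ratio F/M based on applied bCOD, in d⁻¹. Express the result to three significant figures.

Food-to-microorganism ratio F/M = Q S₀ / (V X) = 1250 × 1040 / (419.0 × 2980) = 1.041 d⁻¹.

F/M ≈ 1.04 d⁻¹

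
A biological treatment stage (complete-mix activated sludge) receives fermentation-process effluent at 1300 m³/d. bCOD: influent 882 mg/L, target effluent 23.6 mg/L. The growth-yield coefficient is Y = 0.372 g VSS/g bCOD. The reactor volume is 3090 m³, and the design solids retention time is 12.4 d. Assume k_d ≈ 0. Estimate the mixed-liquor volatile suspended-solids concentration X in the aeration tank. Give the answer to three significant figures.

Without decay, X = Y Q (S₀−S) θ_c / V = 0.372 × 1300 × (882 − 23.6) × 12.4 / 3090 = 1666 mg/L.

X ≈ 1670 mg/L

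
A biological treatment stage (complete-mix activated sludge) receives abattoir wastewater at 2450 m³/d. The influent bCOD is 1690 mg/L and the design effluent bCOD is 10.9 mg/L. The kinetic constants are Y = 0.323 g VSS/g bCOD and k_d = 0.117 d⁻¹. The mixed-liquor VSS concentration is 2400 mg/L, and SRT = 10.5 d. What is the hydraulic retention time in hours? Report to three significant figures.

From the SRT design equation V = Y Q (S₀−S) θ_c / [X (1 + k_d θ_c)] = 0.323 × 2450 × (1690 − 10.9) × 10.5 / [2400 × (1 + 0.117 × 10.5)] = 1.4×10^7 / 5348 = 2609 m³.
Hydraulic retention time τ = V/Q = 2609 / 2450 = 1.065 d = 25.55 h.

τ ≈ 25.6 h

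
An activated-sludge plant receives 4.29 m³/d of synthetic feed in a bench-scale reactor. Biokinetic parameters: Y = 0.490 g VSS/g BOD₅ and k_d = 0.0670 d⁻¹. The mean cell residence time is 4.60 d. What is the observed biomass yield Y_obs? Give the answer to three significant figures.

Correct the yield for decay: Y_obs = Y/(1 + k_d θ_c) = 0.490 / (1 + 0.0670 × 4.60) = 0.490 / 1.308 = 0.3746.

Y_obs ≈ 0.375 g VSS/g BOD₅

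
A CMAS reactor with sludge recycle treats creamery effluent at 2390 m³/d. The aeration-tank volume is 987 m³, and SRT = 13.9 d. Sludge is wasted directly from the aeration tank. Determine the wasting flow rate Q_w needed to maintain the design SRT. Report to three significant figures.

Q_w ≈ 71.0 m³/d

For wasting at MLVSS concentration, Q_w = V/θ_c = 987.0/13.9 = 71.01 m³/d.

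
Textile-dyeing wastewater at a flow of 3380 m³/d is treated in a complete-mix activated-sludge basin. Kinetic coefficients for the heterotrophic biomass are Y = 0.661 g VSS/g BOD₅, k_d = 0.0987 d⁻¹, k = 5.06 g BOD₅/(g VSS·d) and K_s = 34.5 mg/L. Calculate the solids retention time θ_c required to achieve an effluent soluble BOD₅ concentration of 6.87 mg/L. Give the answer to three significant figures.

θ_c ≈ 2.19 d

Specific growth rate at S = 6.87 mg/L: μ = YkS/(K_s+S) = 0.661·5.06·6.87/(34.5+6.87) = 0.5554 d⁻¹.
θ_c = 1/(μ − k_d) = 1/(0.5554 − 0.0987) = 1/0.4567 = 2.190 d.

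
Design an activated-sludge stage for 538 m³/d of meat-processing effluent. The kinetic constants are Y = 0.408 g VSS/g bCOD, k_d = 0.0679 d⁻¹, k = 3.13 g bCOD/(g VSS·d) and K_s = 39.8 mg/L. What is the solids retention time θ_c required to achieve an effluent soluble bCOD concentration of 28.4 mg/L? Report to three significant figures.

From 1/θ_c = Y·k·S/(K_s + S) − k_d: Y·k·S/(K_s+S) = 0.408 × 3.13 × 28.4 / (39.8 + 28.4) = 0.5318 d⁻¹.
Then 1/θ_c = μ − k_d = 0.5318 − 0.0679 = 0.4639 d⁻¹, giving θ_c = 2.156 d.

θ_c ≈ 2.16 d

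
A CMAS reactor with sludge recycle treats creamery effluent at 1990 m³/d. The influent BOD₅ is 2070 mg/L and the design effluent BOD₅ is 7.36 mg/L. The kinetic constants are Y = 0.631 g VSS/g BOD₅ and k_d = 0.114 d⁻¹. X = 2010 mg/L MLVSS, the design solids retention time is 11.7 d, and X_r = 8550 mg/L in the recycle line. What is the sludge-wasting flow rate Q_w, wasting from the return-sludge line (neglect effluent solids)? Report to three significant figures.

Steady-state biomass mass balance: V·X·(1 + k_d·θ_c) = Y·Q·(S₀ − S)·θ_c, so V = 0.631 × 1990 × (2070 − 7.36) × 11.7 / [2010 × (1 + 0.114 × 11.7)] = 3.03×10^7 / 4691 = 6460 m³.
θ_c = V·X/(Q_w·X_r) when wasting from the recycle, so Q_w = V·X/(θ_c·X_r) = 6460 × 2010 / (11.7 × 8550) = 129.8 m³/d.

Q_w ≈ 130 m³/d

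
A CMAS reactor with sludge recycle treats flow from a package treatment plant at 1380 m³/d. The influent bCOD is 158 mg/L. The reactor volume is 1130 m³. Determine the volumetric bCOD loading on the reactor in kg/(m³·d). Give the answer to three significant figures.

Volumetric loading L_v = Q·S₀ / V = 1380 × 158 g/m³ / 1130 m³ = 193.0 g/(m³·d) = 0.1930 kg bCOD/(m³·d).

L_v ≈ 0.193 kg bCOD/(m³·d)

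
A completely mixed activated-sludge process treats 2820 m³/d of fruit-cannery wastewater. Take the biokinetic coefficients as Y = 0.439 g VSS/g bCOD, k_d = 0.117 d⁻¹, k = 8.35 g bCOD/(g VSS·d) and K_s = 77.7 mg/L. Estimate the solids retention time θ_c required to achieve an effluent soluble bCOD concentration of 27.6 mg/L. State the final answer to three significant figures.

θ_c ≈ 1.19 d

Specific growth rate at S = 27.6 mg/L: μ = YkS/(K_s+S) = 0.439·8.35·27.6/(77.7+27.6) = 0.9608 d⁻¹.
1/θ_c = 0.9608 − 0.117 = 0.8438 d⁻¹, so θ_c = 1.185 d.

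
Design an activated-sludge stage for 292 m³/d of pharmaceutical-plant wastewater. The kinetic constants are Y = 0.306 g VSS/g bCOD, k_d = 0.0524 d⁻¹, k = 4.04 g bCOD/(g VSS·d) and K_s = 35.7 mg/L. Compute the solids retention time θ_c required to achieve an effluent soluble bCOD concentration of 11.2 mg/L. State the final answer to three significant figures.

From 1/θ_c = Y·k·S/(K_s + S) − k_d: Y·k·S/(K_s+S) = 0.306 × 4.04 × 11.2 / (35.7 + 11.2) = 0.2952 d⁻¹.
θ_c = 1/(μ − k_d) = 1/(0.2952 − 0.0524) = 1/0.2428 = 4.118 d.

θ_c ≈ 4.12 d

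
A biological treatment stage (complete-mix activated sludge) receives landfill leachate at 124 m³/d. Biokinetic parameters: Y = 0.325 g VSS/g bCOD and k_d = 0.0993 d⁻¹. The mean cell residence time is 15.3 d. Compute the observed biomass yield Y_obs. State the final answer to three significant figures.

Y_obs = Y / (1 + k_d θ_c) = 0.325 / (1 + 0.0993 × 15.3) = 0.325 / 2.519 = 0.1290.

Y_obs ≈ 0.129 g VSS/g bCOD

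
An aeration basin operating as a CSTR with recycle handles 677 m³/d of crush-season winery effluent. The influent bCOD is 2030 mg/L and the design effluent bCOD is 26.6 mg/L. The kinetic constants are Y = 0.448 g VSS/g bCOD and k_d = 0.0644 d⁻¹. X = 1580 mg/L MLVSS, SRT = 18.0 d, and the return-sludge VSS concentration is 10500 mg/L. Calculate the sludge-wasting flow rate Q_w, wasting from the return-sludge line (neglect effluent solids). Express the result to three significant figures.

From the SRT design equation V = Y Q (S₀−S) θ_c / [X (1 + k_d θ_c)] = 0.448 × 677 × (2030 − 26.6) × 18.0 / [1580 × (1 + 0.0644 × 18.0)] = 1.09×10^7 / 3412 = 3206 m³.
θ_c = V·X/(Q_w·X_r) when wasting from the recycle, so Q_w = V·X/(θ_c·X_r) = 3206 × 1580 / (18.0 × 10500) = 26.80 m³/d.

Q_w ≈ 26.8 m³/d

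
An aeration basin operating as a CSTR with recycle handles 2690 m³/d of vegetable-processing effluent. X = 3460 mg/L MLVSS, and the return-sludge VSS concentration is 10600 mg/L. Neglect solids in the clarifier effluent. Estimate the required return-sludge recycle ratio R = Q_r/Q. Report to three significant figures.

R ≈ 0.485

Mass balance around the secondary clarifier (neglecting effluent solids): R = X / (X_r − X) = 3460 / (10600 − 3460) = 0.4846.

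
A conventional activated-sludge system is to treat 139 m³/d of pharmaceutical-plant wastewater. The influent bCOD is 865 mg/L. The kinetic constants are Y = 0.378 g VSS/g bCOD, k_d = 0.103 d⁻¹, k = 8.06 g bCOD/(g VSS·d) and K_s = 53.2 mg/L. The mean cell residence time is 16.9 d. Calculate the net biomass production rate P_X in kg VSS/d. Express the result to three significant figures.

From the Monod/SRT balance for a CMAS, S = K_s·(1+k_d θ_c)/[θ_c·(Y k − k_d) − 1] = 53.2 × (1 + 0.103 × 16.9) / [16.9 × (0.378 × 8.06 − 0.103) − 1] = 145.8 / 48.75 = 2.991 mg/L.
Correct the yield for decay: Y_obs = Y/(1 + k_d θ_c) = 0.378 / (1 + 0.103 × 16.9) = 0.378 / 2.741 = 0.1379.
ΔS = 865 − 2.99 = 862.0 mg/L, so the substrate removal rate is 139 × 862.0/1000 = 119.8 kg bCOD/d.
So the net sludge growth is P_X = 0.1379 × 119.8 = 16.53 kg VSS/d.

P_X ≈ 16.5 kg VSS/d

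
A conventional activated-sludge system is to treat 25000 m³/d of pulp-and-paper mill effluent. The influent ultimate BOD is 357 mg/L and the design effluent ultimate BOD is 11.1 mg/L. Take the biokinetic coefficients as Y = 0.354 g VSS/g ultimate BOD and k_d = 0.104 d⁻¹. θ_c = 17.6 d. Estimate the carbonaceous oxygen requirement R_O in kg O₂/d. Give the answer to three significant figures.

Correct the yield for decay: Y_obs = Y/(1 + k_d θ_c) = 0.354 / (1 + 0.104 × 17.6) = 0.354 / 2.830 = 0.1251.
ΔS = 357 − 11.1 = 345.9 mg/L, so the substrate removal rate is 25000 × 345.9/1000 = 8648 kg ultimate BOD/d.
Net sludge production P_X = 0.1251 × 8648 = 1082 kg VSS/d.
Carbonaceous O₂ demand = substrate oxidised − cell-mass equivalent = 8648 − 1.42 × 1082 = 7112 kg O₂/d.

R_O ≈ 7110 kg O₂/d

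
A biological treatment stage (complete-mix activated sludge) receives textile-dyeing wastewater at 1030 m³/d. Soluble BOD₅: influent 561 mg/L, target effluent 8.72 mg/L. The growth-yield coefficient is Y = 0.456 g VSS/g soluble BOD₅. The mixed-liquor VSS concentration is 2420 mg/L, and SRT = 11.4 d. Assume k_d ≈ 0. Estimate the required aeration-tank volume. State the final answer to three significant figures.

V ≈ 1220 m³

Biomass mass balance (decay neglected): V·X = Y·Q·(S₀ − S)·θ_c, so V = 0.456 × 1030 × (561 − 8.72) × 11.4 / 2420 = 1222 m³.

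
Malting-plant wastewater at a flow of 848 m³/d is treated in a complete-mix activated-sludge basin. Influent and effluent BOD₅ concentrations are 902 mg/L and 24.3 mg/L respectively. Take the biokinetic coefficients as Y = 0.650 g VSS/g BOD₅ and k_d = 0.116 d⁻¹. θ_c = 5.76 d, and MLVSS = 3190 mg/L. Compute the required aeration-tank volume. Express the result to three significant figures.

V ≈ 524 m³

From the SRT design equation V = Y Q (S₀−S) θ_c / [X (1 + k_d θ_c)] = 0.650 × 848 × (902 − 24.3) × 5.76 / [3190 × (1 + 0.116 × 5.76)] = 2.79×10^6 / 5321 = 523.7 m³.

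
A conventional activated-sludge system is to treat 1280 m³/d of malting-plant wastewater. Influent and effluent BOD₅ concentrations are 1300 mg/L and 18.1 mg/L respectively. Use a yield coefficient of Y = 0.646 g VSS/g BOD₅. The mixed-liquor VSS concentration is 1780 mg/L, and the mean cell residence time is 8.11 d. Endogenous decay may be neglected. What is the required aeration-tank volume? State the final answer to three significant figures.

V ≈ 4830 m³

V·X = Y·Q·ΔS·θ_c gives V = 0.646 × 1280 × (1300 − 18.1) × 8.11 / 1780 = 4829 m³.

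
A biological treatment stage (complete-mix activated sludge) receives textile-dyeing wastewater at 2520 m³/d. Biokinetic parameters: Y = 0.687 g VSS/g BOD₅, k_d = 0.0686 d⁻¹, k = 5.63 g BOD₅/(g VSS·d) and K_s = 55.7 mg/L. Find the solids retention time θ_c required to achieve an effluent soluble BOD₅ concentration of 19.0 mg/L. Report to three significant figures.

θ_c ≈ 1.09 d

Specific growth rate at S = 19.0 mg/L: μ = YkS/(K_s+S) = 0.687·5.63·19.0/(55.7+19.0) = 0.9838 d⁻¹.
1/θ_c = 0.9838 − 0.0686 = 0.9152 d⁻¹, so θ_c = 1.093 d.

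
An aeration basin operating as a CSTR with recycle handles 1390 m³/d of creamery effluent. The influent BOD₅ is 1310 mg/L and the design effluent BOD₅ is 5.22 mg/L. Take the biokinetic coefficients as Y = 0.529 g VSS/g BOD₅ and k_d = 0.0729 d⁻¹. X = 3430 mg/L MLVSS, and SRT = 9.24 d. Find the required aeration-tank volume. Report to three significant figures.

Rearranging the biomass balance for a CMAS with decay, V = Y·Q·ΔS·θ_c / [X·(1+k_d θ_c)] = 0.529 × 1390 × (1310 − 5.22) × 9.24 / [3430 × (1 + 0.0729 × 9.24)] = 8.87×10^6 / 5740 = 1544 m³.

V ≈ 1540 m³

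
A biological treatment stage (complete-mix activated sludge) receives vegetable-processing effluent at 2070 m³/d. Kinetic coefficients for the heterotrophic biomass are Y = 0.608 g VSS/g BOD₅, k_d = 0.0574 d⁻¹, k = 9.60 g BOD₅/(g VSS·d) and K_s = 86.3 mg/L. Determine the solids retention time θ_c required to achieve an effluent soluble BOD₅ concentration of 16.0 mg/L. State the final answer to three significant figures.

At the target effluent, Y k S/(K_s+S) = 0.608×9.60×16.0/102.3 = 0.9129 d⁻¹.
Then 1/θ_c = μ − k_d = 0.9129 − 0.0574 = 0.8555 d⁻¹, giving θ_c = 1.169 d.

θ_c ≈ 1.17 d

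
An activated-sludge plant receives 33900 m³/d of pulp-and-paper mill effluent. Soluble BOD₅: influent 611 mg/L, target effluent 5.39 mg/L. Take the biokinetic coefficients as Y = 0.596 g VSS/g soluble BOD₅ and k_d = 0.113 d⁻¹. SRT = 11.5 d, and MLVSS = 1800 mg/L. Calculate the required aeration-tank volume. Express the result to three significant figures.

V ≈ 34000 m³

Steady-state biomass mass balance: V·X·(1 + k_d·θ_c) = Y·Q·(S₀ − S)·θ_c, so V = 0.596 × 33900 × (611 − 5.39) × 11.5 / [1800 × (1 + 0.113 × 11.5)] = 1.41×10^8 / 4139 = 33996 m³.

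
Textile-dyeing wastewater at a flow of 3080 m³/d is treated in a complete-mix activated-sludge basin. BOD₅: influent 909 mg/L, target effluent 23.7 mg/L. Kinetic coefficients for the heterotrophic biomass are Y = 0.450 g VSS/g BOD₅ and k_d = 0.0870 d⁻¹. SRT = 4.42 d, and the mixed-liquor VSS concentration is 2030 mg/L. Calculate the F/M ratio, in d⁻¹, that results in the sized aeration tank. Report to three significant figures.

Rearranging the biomass balance for a CMAS with decay, V = Y·Q·ΔS·θ_c / [X·(1+k_d θ_c)] = 0.450 × 3080 × (909 − 23.7) × 4.42 / [2030 × (1 + 0.0870 × 4.42)] = 5.42×10^6 / 2811 = 1930 m³.
Food-to-microorganism ratio F/M = Q S₀ / (V X) = 3080 × 909 / (1930 × 2030) = 0.7147 d⁻¹.

F/M ≈ 0.715 d⁻¹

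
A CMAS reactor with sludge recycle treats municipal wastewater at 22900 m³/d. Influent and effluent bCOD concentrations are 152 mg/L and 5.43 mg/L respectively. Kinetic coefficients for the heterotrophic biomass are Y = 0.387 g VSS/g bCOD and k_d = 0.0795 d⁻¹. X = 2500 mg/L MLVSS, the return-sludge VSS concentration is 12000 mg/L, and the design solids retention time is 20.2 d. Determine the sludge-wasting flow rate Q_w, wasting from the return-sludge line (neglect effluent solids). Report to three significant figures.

Steady-state biomass mass balance: V·X·(1 + k_d·θ_c) = Y·Q·(S₀ − S)·θ_c, so V = 0.387 × 22900 × (152 − 5.43) × 20.2 / [2500 × (1 + 0.0795 × 20.2)] = 2.62×10^7 / 6515 = 4028 m³.
θ_c = V·X/(Q_w·X_r) when wasting from the recycle, so Q_w = V·X/(θ_c·X_r) = 4028 × 2500 / (20.2 × 12000) = 41.54 m³/d.

Q_w ≈ 41.5 m³/d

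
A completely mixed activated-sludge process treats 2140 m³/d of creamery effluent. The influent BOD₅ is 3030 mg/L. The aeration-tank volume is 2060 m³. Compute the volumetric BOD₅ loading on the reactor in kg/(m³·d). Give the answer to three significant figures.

Volumetric loading L_v = Q·S₀ / V = 2140 × 3030 g/m³ / 2060 m³ = 3148 g/(m³·d) = 3.148 kg BOD₅/(m³·d).

L_v ≈ 3.15 kg BOD₅/(m³·d)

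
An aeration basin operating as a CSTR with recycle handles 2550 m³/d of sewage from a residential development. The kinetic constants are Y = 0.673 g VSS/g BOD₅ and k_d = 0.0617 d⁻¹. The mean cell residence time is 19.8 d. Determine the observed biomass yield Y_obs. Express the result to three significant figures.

Y_obs ≈ 0.303 g VSS/g BOD₅

Y_obs = Y / (1 + k_d θ_c) = 0.673 / (1 + 0.0617 × 19.8) = 0.673 / 2.222 = 0.3029.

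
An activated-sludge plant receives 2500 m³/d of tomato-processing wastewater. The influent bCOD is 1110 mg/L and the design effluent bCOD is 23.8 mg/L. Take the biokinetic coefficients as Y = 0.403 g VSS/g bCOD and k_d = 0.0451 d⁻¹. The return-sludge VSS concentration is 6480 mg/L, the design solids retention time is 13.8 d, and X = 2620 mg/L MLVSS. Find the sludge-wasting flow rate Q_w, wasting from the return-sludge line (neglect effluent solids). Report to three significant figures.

Q_w ≈ 104 m³/d

From the SRT design equation V = Y Q (S₀−S) θ_c / [X (1 + k_d θ_c)] = 0.403 × 2500 × (1110 − 23.8) × 13.8 / [2620 × (1 + 0.0451 × 13.8)] = 1.51×10^7 / 4251 = 3553 m³.
Wasting from the return line (neglecting effluent solids): Q_w = V·X / (θ_c·X_r) = 3553 × 2620 / (13.8 × 6480) = 104.1 m³/d.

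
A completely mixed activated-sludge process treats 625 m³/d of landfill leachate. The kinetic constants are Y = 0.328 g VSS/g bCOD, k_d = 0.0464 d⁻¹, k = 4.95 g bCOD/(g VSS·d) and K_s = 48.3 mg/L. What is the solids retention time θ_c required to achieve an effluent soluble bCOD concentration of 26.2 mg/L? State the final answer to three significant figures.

At the target effluent, Y k S/(K_s+S) = 0.328×4.95×26.2/74.50 = 0.5710 d⁻¹.
Then 1/θ_c = μ − k_d = 0.5710 − 0.0464 = 0.5246 d⁻¹, giving θ_c = 1.906 d.

θ_c ≈ 1.91 d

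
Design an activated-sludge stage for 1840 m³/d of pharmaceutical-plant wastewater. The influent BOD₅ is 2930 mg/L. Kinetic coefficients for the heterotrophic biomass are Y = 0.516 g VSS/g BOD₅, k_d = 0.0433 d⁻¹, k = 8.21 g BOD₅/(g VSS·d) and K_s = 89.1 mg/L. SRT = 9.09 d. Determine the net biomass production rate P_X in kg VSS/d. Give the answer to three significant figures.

P_X ≈ 1990 kg VSS/d

From the Monod/SRT balance for a CMAS, S = K_s·(1+k_d θ_c)/[θ_c·(Y k − k_d) − 1] = 89.1 × (1 + 0.0433 × 9.09) / [9.09 × (0.516 × 8.21 − 0.0433) − 1] = 124.2 / 37.11 = 3.346 mg/L.
Y_obs = Y / (1 + k_d θ_c) = 0.516 / (1 + 0.0433 × 9.09) = 0.516 / 1.394 = 0.3703.
ΔS = 2930 − 3.35 = 2927 mg/L, so the substrate removal rate is 1840 × 2927/1000 = 5385 kg BOD₅/d.
Net biomass production P_X = Y_obs × Q·(S₀ − S) = 0.3703 × 5385 = 1994 kg VSS/d.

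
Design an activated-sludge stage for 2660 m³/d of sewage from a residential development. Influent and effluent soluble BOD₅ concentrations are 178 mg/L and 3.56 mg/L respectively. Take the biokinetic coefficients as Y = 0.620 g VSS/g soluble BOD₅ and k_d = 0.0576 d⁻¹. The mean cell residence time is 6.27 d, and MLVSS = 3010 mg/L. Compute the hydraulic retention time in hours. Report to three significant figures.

τ ≈ 3.97 h

From the SRT design equation V = Y Q (S₀−S) θ_c / [X (1 + k_d θ_c)] = 0.620 × 2660 × (178 − 3.56) × 6.27 / [3010 × (1 + 0.0576 × 6.27)] = 1.8×10^6 / 4097 = 440.3 m³.
HRT = V/Q = 440.3 m³ / 2660 m³·d⁻¹ = 0.1655 d × 24 = 3.972 h.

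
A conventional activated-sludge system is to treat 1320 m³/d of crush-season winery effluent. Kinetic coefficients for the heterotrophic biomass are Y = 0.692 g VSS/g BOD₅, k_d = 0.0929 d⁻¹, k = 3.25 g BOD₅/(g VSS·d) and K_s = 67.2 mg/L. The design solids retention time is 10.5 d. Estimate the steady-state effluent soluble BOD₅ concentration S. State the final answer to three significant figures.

S ≈ 6.13 mg/L

For a completely mixed reactor with recycle the Lawrence–McCarty relation gives S = K_s·(1 + k_d·θ_c) / [θ_c·(Y·k − k_d) − 1] = 67.2 × (1 + 0.0929 × 10.5) / [10.5 × (0.692 × 3.25 − 0.0929) − 1] = 132.8 / 21.64 = 6.135 mg/L.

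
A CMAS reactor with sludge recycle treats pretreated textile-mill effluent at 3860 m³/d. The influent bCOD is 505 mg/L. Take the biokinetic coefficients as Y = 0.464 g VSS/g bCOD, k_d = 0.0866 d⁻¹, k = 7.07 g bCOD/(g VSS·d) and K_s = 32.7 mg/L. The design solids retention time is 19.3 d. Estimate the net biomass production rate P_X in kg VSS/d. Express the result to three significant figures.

For a completely mixed reactor with recycle the Lawrence–McCarty relation gives S = K_s·(1 + k_d·θ_c) / [θ_c·(Y·k − k_d) − 1] = 32.7 × (1 + 0.0866 × 19.3) / [19.3 × (0.464 × 7.07 − 0.0866) − 1] = 87.35 / 60.64 = 1.440 mg/L.
Correct the yield for decay: Y_obs = Y/(1 + k_d θ_c) = 0.464 / (1 + 0.0866 × 19.3) = 0.464 / 2.671 = 0.1737.
Q·(S₀ − S) = 3860 × (505 − 1.44) × 10⁻³ = 1944 kg/d removed.
Biomass produced: P_X = Y_obs·Q·ΔS = 0.1737 × 1944 ≈ 337.6 kg VSS/d.

P_X ≈ 338 kg VSS/d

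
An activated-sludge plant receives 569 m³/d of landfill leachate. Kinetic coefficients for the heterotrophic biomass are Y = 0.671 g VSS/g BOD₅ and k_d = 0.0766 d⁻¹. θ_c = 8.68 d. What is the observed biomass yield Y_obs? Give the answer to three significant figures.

Observed yield with endogenous decay: Y_obs = Y / (1 + k_d·θ_c) = 0.671 / (1 + 0.0766 × 8.68) = 0.671 / 1.665 = 0.4030 g VSS/g BOD₅.

Y_obs ≈ 0.403 g VSS/g BOD₅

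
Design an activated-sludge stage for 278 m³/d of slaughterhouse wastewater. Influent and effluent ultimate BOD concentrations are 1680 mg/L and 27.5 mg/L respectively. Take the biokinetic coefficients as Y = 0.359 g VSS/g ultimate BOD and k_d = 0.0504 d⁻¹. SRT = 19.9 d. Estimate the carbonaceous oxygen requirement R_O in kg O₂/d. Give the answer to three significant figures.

R_O ≈ 342 kg O₂/d

Y_obs = Y / (1 + k_d θ_c) = 0.359 / (1 + 0.0504 × 19.9) = 0.359 / 2.003 = 0.1792.
Substrate removed = Q·(S₀ − S) = 278 m³/d × (1680 − 27.5) g/m³ = 4.59×10^5 g/d = 459.4 kg/d.
Net sludge production P_X = 0.1792 × 459.4 = 82.34 kg VSS/d.
Carbonaceous O₂ demand = substrate oxidised − cell-mass equivalent = 459.4 − 1.42 × 82.34 = 342.5 kg O₂/d.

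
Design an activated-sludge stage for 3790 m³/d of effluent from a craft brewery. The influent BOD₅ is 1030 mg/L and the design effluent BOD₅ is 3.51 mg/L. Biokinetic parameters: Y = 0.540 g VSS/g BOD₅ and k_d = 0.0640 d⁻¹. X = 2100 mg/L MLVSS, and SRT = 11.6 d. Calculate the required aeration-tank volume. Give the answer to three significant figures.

V ≈ 6660 m³

Steady-state biomass mass balance: V·X·(1 + k_d·θ_c) = Y·Q·(S₀ − S)·θ_c, so V = 0.540 × 3790 × (1030 − 3.51) × 11.6 / [2100 × (1 + 0.0640 × 11.6)] = 2.44×10^7 / 3659 = 6660 m³.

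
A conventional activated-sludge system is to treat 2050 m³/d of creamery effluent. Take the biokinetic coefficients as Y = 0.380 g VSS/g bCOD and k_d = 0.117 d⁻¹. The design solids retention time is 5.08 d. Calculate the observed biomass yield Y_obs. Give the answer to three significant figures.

The observed yield is Y_obs = Y/(1 + k_d·θ_c) = 0.380 / (1 + 0.117 × 5.08) = 0.380 / 1.594 = 0.2383 g VSS per g bCOD removed.

Y_obs ≈ 0.238 g VSS/g bCOD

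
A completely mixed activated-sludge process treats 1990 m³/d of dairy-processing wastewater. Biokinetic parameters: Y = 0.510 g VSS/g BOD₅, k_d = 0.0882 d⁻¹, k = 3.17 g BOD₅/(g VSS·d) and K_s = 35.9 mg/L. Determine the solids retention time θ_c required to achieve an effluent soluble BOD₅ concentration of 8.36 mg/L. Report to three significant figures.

Specific growth rate at S = 8.36 mg/L: μ = YkS/(K_s+S) = 0.510·3.17·8.36/(35.9+8.36) = 0.3054 d⁻¹.
1/θ_c = 0.3054 − 0.0882 = 0.2172 d⁻¹, so θ_c = 4.605 d.

θ_c ≈ 4.60 d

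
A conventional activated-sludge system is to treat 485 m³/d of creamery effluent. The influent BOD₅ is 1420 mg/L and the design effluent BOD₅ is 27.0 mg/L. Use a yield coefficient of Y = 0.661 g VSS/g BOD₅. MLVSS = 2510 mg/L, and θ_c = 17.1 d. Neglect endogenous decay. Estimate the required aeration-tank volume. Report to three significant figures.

V ≈ 3040 m³

With k_d = 0 the design equation reduces to V = Y Q (S₀−S) θ_c / X = 0.661 × 485 × (1420 − 27.0) × 17.1 / 2510 = 3042 m³.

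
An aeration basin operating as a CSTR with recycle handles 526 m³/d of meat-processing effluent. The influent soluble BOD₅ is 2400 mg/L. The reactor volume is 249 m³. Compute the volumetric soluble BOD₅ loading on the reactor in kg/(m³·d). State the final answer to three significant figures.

L_v = Q S₀ / V = 526 × 2400 × 10⁻³ / 249.0 = 5.070 kg/(m³·d).

L_v ≈ 5.07 kg soluble BOD₅/(m³·d)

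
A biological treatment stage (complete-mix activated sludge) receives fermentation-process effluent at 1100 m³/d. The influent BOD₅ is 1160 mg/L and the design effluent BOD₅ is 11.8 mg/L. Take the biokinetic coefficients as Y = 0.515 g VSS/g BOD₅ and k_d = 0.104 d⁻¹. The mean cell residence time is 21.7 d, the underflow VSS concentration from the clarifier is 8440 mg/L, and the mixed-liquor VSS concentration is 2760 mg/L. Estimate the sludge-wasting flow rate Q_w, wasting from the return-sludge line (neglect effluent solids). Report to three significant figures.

Q_w ≈ 23.7 m³/d

Rearranging the biomass balance for a CMAS with decay, V = Y·Q·ΔS·θ_c / [X·(1+k_d θ_c)] = 0.515 × 1100 × (1160 − 11.8) × 21.7 / [2760 × (1 + 0.104 × 21.7)] = 1.41×10^7 / 8989 = 1570 m³.
Q_w = (V·X)/(θ_c X_r) = 1570 × 2760 / (21.7 × 8440) = 23.66 m³/d.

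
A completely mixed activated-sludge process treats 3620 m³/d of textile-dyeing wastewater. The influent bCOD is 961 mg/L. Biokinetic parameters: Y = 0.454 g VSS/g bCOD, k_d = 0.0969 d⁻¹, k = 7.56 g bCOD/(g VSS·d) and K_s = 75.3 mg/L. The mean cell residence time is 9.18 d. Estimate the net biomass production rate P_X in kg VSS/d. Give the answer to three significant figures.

Effluent substrate depends only on kinetics and SRT: S = K_s(1 + k_d θ_c) / [θ_c(Yk − k_d) − 1] = 75.3 × (1 + 0.0969 × 9.18) / [9.18 × (0.454 × 7.56 − 0.0969) − 1] = 142.3 / 29.62 = 4.804 mg/L.
The observed yield is Y_obs = Y/(1 + k_d·θ_c) = 0.454 / (1 + 0.0969 × 9.18) = 0.454 / 1.890 = 0.2403 g VSS per g bCOD removed.
Substrate removed = Q·(S₀ − S) = 3620 m³/d × (961 − 4.80) g/m³ = 3.46×10^6 g/d = 3461 kg/d.
Biomass produced: P_X = Y_obs·Q·ΔS = 0.2403 × 3461 ≈ 831.7 kg VSS/d.

P_X ≈ 832 kg VSS/d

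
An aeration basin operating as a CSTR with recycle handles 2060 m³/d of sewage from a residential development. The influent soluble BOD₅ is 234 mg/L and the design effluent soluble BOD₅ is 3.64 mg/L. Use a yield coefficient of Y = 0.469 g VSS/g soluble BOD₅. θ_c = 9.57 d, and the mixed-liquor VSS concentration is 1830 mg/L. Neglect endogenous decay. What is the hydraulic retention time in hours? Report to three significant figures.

τ ≈ 13.6 h

Biomass mass balance (decay neglected): V·X = Y·Q·(S₀ − S)·θ_c, so V = 0.469 × 2060 × (234 − 3.64) × 9.57 / 1830 = 1164 m³.
τ = V/Q = 1164/2060 = 0.5650 d, or 13.56 h.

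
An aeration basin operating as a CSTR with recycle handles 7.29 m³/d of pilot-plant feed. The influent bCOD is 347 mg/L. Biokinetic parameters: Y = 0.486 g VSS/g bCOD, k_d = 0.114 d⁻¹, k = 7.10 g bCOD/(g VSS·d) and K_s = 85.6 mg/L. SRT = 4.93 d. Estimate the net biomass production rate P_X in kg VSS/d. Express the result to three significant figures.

For a completely mixed reactor with recycle the Lawrence–McCarty relation gives S = K_s·(1 + k_d·θ_c) / [θ_c·(Y·k − k_d) − 1] = 85.6 × (1 + 0.114 × 4.93) / [4.93 × (0.486 × 7.10 − 0.114) − 1] = 133.7 / 15.45 = 8.655 mg/L.
The observed yield is Y_obs = Y/(1 + k_d·θ_c) = 0.486 / (1 + 0.114 × 4.93) = 0.486 / 1.562 = 0.3111 g VSS per g bCOD removed.
Q·(S₀ − S) = 7.29 × (347 − 8.65) × 10⁻³ = 2.467 kg/d removed.
P_X = Y_obs · Q(S₀ − S) = 0.3111 × 2.467 = 0.7674 kg VSS/d.

P_X ≈ 0.767 kg VSS/d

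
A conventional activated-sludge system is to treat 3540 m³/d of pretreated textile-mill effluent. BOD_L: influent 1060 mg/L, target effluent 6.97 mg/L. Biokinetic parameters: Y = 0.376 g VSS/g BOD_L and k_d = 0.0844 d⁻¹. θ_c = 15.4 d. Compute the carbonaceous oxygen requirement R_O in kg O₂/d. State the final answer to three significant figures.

Y_obs = Y / (1 + k_d θ_c) = 0.376 / (1 + 0.0844 × 15.4) = 0.376 / 2.300 = 0.1635.
Mass of BOD_L removed per day: Q(S₀ − S) = 3540 × 1053 g/m³ = 3728 kg/d.
Net sludge production P_X = 0.1635 × 3728 = 609.5 kg VSS/d.
R_O = Q·(S₀ − S) − 1.42·P_X = 3728 − 1.42 × 609.5 = 2862 kg O₂/d.

R_O ≈ 2860 kg O₂/d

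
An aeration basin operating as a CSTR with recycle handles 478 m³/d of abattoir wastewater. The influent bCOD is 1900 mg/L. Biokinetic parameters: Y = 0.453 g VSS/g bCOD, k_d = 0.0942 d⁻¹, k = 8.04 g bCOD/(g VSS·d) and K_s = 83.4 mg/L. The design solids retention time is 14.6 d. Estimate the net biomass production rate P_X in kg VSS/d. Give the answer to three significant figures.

P_X ≈ 173 kg VSS/d

Effluent substrate depends only on kinetics and SRT: S = K_s(1 + k_d θ_c) / [θ_c(Yk − k_d) − 1] = 83.4 × (1 + 0.0942 × 14.6) / [14.6 × (0.453 × 8.04 − 0.0942) − 1] = 198.1 / 50.80 = 3.900 mg/L.
Observed yield with endogenous decay: Y_obs = Y / (1 + k_d·θ_c) = 0.453 / (1 + 0.0942 × 14.6) = 0.453 / 2.375 = 0.1907 g VSS/g bCOD.
ΔS = 1900 − 3.90 = 1896 mg/L, so the substrate removal rate is 478 × 1896/1000 = 906.3 kg bCOD/d.
Biomass produced: P_X = Y_obs·Q·ΔS = 0.1907 × 906.3 ≈ 172.8 kg VSS/d.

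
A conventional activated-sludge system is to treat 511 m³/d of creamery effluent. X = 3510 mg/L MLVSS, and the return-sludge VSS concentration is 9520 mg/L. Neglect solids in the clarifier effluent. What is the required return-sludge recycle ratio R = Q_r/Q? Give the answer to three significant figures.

R ≈ 0.584

Mass balance around the secondary clarifier (neglecting effluent solids): R = X / (X_r − X) = 3510 / (9520 − 3510) = 0.5840.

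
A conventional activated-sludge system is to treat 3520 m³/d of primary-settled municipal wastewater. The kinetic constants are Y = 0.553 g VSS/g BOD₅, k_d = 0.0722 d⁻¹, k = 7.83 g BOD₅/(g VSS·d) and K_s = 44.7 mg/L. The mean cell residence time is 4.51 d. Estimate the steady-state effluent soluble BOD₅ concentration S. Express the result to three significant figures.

From the Monod/SRT balance for a CMAS, S = K_s·(1+k_d θ_c)/[θ_c·(Y k − k_d) − 1] = 44.7 × (1 + 0.0722 × 4.51) / [4.51 × (0.553 × 7.83 − 0.0722) − 1] = 59.26 / 18.20 = 3.255 mg/L.

S ≈ 3.26 mg/L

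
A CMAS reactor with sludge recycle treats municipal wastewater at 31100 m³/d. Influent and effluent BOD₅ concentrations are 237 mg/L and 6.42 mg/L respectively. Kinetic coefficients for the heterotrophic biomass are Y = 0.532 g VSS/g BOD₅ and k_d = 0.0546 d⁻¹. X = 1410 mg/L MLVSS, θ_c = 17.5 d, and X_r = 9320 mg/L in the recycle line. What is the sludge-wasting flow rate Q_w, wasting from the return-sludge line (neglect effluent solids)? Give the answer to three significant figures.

Q_w ≈ 209 m³/d

From the SRT design equation V = Y Q (S₀−S) θ_c / [X (1 + k_d θ_c)] = 0.532 × 31100 × (237 − 6.42) × 17.5 / [1410 × (1 + 0.0546 × 17.5)] = 6.68×10^7 / 2757 = 24213 m³.
Wasting from the return line (neglecting effluent solids): Q_w = V·X / (θ_c·X_r) = 24213 × 1410 / (17.5 × 9320) = 209.3 m³/d.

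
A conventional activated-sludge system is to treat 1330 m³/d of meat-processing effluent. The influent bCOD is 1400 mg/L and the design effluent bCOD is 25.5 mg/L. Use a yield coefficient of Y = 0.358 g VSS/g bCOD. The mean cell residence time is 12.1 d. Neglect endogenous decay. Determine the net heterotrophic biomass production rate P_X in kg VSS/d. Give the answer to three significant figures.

No decay correction is needed, so Y_obs = Y = 0.358.
Q·(S₀ − S) = 1330 × (1400 − 25.5) × 10⁻³ = 1828 kg/d removed.
So the net sludge growth is P_X = 0.3580 × 1828 = 654.5 kg VSS/d.

P_X ≈ 654 kg VSS/d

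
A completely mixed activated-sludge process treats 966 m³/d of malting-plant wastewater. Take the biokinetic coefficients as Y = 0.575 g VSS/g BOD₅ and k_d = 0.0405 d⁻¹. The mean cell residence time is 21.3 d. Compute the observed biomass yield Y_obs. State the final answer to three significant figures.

Y_obs ≈ 0.309 g VSS/g BOD₅

Observed yield with endogenous decay: Y_obs = Y / (1 + k_d·θ_c) = 0.575 / (1 + 0.0405 × 21.3) = 0.575 / 1.863 = 0.3087 g VSS/g BOD₅.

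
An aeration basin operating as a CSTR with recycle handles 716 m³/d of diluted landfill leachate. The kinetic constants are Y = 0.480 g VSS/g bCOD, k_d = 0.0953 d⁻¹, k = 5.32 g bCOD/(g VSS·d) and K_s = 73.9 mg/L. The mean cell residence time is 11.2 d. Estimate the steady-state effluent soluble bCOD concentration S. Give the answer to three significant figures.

S ≈ 5.76 mg/L

Effluent substrate depends only on kinetics and SRT: S = K_s(1 + k_d θ_c) / [θ_c(Yk − k_d) − 1] = 73.9 × (1 + 0.0953 × 11.2) / [11.2 × (0.480 × 5.32 − 0.0953) − 1] = 152.8 / 26.53 = 5.758 mg/L.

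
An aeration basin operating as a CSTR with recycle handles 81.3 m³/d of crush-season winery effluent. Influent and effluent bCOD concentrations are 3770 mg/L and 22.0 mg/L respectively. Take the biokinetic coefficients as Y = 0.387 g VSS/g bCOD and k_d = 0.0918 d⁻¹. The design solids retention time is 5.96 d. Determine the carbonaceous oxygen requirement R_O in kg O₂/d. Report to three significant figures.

Y_obs = Y / (1 + k_d θ_c) = 0.387 / (1 + 0.0918 × 5.96) = 0.387 / 1.547 = 0.2501.
ΔS = 3770 − 22.0 = 3748 mg/L, so the substrate removal rate is 81.3 × 3748/1000 = 304.7 kg bCOD/d.
Net sludge production P_X = 0.2501 × 304.7 = 76.22 kg VSS/d.
R_O = Q·ΔS − 1.42 P_X = 304.7 − 108.2 = 196.5 kg O₂/d.

R_O ≈ 196 kg O₂/d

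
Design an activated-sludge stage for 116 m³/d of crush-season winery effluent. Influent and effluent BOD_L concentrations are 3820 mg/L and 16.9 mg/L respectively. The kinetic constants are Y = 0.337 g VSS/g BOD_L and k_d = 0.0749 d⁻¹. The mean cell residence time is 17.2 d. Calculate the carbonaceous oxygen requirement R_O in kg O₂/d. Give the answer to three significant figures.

The observed yield is Y_obs = Y/(1 + k_d·θ_c) = 0.337 / (1 + 0.0749 × 17.2) = 0.337 / 2.288 = 0.1473 g VSS per g BOD_L removed.
Q·(S₀ − S) = 116 × (3820 − 16.9) × 10⁻³ = 441.2 kg/d removed.
Net sludge production P_X = 0.1473 × 441.2 = 64.97 kg VSS/d.
R_O = Q·(S₀ − S) − 1.42·P_X = 441.2 − 1.42 × 64.97 = 348.9 kg O₂/d.

R_O ≈ 349 kg O₂/d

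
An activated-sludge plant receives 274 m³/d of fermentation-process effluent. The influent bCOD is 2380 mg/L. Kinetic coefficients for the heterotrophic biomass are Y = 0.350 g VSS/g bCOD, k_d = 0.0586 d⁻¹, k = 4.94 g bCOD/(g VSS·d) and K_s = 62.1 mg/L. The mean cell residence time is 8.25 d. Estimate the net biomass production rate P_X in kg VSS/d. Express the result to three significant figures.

For a completely mixed reactor with recycle the Lawrence–McCarty relation gives S = K_s·(1 + k_d·θ_c) / [θ_c·(Y·k − k_d) − 1] = 62.1 × (1 + 0.0586 × 8.25) / [8.25 × (0.350 × 4.94 − 0.0586) − 1] = 92.12 / 12.78 = 7.208 mg/L.
The observed yield is Y_obs = Y/(1 + k_d·θ_c) = 0.350 / (1 + 0.0586 × 8.25) = 0.350 / 1.483 = 0.2359 g VSS per g bCOD removed.
Substrate removed = Q·(S₀ − S) = 274 m³/d × (2380 − 7.21) g/m³ = 6.5×10^5 g/d = 650.1 kg/d.
Biomass produced: P_X = Y_obs·Q·ΔS = 0.2359 × 650.1 ≈ 153.4 kg VSS/d.

P_X ≈ 153 kg VSS/d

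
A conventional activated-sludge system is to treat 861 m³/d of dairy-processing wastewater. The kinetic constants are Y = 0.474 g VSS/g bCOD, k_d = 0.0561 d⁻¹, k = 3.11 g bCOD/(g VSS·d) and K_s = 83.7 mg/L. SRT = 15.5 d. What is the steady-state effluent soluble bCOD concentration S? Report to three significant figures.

S ≈ 7.46 mg/L

Effluent substrate depends only on kinetics and SRT: S = K_s(1 + k_d θ_c) / [θ_c(Yk − k_d) − 1] = 83.7 × (1 + 0.0561 × 15.5) / [15.5 × (0.474 × 3.11 − 0.0561) − 1] = 156.5 / 20.98 = 7.459 mg/L.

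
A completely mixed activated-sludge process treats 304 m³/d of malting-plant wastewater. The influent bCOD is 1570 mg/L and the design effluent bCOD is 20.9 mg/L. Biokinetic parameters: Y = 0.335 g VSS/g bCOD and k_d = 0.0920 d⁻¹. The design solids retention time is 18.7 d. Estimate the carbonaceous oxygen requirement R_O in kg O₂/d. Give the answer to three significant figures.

R_O ≈ 389 kg O₂/d

Y_obs = Y / (1 + k_d θ_c) = 0.335 / (1 + 0.0920 × 18.7) = 0.335 / 2.720 = 0.1231.
Q·(S₀ − S) = 304 × (1570 − 20.9) × 10⁻³ = 470.9 kg/d removed.
Biomass synthesised: P_X = Y_obs × 470.9 = 57.99 kg VSS/d.
R_O = Q·ΔS − 1.42 P_X = 470.9 − 82.35 = 388.6 kg O₂/d.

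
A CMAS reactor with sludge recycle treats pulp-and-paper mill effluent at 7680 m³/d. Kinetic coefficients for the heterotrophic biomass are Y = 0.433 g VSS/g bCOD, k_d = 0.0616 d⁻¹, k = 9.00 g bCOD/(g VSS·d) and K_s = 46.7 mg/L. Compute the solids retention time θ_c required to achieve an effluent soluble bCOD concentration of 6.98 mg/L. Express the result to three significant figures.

At the target effluent, Y k S/(K_s+S) = 0.433×9.00×6.98/53.68 = 0.5067 d⁻¹.
θ_c = 1/(μ − k_d) = 1/(0.5067 − 0.0616) = 1/0.4451 = 2.247 d.

θ_c ≈ 2.25 d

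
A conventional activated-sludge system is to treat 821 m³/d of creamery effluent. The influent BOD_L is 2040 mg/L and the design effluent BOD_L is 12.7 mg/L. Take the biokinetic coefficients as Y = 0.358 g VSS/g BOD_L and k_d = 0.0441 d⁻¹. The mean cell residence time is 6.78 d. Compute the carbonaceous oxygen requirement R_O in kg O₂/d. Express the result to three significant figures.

R_O ≈ 1010 kg O₂/d

Observed yield with endogenous decay: Y_obs = Y / (1 + k_d·θ_c) = 0.358 / (1 + 0.0441 × 6.78) = 0.358 / 1.299 = 0.2756 g VSS/g BOD_L.
ΔS = 2040 − 12.7 = 2027 mg/L, so the substrate removal rate is 821 × 2027/1000 = 1664 kg BOD_L/d.
Biomass synthesised: P_X = Y_obs × 1664 = 458.7 kg VSS/d.
Carbonaceous O₂ demand = substrate oxidised − cell-mass equivalent = 1664 − 1.42 × 458.7 = 1013 kg O₂/d.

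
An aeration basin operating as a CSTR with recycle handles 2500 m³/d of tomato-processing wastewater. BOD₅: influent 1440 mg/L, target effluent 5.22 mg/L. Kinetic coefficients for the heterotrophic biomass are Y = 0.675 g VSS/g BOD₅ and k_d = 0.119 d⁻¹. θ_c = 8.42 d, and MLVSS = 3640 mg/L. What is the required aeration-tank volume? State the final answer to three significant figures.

V ≈ 2800 m³

Rearranging the biomass balance for a CMAS with decay, V = Y·Q·ΔS·θ_c / [X·(1+k_d θ_c)] = 0.675 × 2500 × (1440 − 5.22) × 8.42 / [3640 × (1 + 0.119 × 8.42)] = 2.04×10^7 / 7287 = 2798 m³.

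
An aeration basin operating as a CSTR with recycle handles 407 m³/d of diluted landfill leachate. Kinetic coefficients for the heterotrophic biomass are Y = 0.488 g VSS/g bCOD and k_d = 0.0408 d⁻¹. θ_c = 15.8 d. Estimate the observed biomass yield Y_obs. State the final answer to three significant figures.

Observed yield with endogenous decay: Y_obs = Y / (1 + k_d·θ_c) = 0.488 / (1 + 0.0408 × 15.8) = 0.488 / 1.645 = 0.2967 g VSS/g bCOD.

Y_obs ≈ 0.297 g VSS/g bCOD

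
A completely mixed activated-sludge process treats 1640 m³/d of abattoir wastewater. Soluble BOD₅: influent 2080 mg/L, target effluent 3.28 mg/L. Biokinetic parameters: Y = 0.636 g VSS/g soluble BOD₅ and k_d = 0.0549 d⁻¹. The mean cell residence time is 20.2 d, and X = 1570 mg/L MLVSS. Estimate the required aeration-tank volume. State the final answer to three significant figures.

V ≈ 13200 m³

Steady-state biomass mass balance: V·X·(1 + k_d·θ_c) = Y·Q·(S₀ − S)·θ_c, so V = 0.636 × 1640 × (2080 − 3.28) × 20.2 / [1570 × (1 + 0.0549 × 20.2)] = 4.38×10^7 / 3311 = 13215 m³.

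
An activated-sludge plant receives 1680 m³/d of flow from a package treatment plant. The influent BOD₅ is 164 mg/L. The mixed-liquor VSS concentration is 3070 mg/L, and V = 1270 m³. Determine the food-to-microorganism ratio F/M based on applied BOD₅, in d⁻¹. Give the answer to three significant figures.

F/M = applied load / biomass = Q·S₀/(V·X) = 1680 × 164 / (1270 × 3070) = 0.07067 d⁻¹.

F/M ≈ 0.0707 d⁻¹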